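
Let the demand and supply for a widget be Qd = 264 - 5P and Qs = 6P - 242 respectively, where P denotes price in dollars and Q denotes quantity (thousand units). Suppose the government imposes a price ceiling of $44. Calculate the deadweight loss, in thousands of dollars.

Without the control the market clears where 264 - 5P = 6P - 242, i.e. P* = 46 and Q* = 34.
Since 44 < 46, the ceiling is binding.
At P = 44: Qd = 264 - 5·44 = 44 and Qs = 6·44 - 242 = 22.
Quantity traded falls to 22. At Q = 22 the demand price is (264 - 22)/5 = 48.4 and the supply price is (242 + 22)/6 = 44.
Deadweight loss = ½ · (48.4 - 44) · (34 - 22) = ½ · 4.4 · 12 = 26.4.

26.4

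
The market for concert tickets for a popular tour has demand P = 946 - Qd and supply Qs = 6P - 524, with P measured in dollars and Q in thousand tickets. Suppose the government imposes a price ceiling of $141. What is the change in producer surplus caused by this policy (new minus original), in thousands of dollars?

Rearranging demand gives Qd = 946 - P. Setting quantity demanded equal to quantity supplied, 946 - P = 6P - 524, gives P* = 210 and Q* = 736.
Because the ceiling (141) lies below the market-clearing price, it is binding.
At P = 141: Qd = 946 - 141 = 805 and Qs = 6·141 - 524 = 322.
Producer surplus without the control is ½ · (210 - 262/3) · 736 = 135424/3.
With the ceiling, producers sell 322 units at 141, so PS = ½ · (141 - 262/3) · 322 = 25921/3.
Change in producer surplus = 25921/3 - 135424/3 = -36501.

-36501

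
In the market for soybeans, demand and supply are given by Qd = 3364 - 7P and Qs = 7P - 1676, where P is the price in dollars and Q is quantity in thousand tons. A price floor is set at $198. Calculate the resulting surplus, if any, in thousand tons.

Equilibrium: 3364 - 7P = 7P - 1676, so 5040 = 14P and P* = 360, Q* = 844.
Since 198 is below P* = 360, the floor does not bind and the free-market outcome prevails.
Since the control does not bind, there is no surplus.

0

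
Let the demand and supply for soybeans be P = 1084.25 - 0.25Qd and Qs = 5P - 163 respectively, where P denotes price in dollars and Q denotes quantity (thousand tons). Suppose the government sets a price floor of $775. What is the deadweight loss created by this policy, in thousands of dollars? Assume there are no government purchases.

272250

Rearranging demand gives Qd = 4337 - 4P. In a free market, 4337 - 4P = 5P - 163 gives the equilibrium P* = 500, Q* = 2337.
The floor of 775 is above the equilibrium price 500, so it binds.
At P = 775: Qd = 4337 - 4·775 = 1237 and Qs = 5·775 - 163 = 3712.
Quantity traded falls to 1237. At Q = 1237 the demand price is (4337 - 1237)/4 = 775 and the supply price is (163 + 1237)/5 = 280.
Deadweight loss = ½ · (775 - 280) · (2337 - 1237) = ½ · 495 · 1100 = 272250.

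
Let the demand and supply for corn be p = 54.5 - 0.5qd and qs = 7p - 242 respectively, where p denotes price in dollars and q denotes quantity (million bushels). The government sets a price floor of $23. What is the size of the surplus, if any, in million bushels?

0

Rearranging demand gives qd = 109 - 2p. Setting quantity demanded equal to quantity supplied, 109 - 2p = 7p - 242, gives p* = 39 and q* = 31.
The floor of 23 is below the equilibrium price 39, so it is not binding; the market clears at p* = 39, q* = 31.
Since the control does not bind, there is no surplus.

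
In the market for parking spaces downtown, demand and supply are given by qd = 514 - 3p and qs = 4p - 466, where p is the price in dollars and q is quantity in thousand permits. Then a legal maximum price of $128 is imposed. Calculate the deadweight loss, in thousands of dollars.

Without the control the market clears where 514 - 3p = 4p - 466, i.e. p* = 140 and q* = 94.
The ceiling of 128 is below the equilibrium price 140, so it binds.
At p = 128: qd = 514 - 3·128 = 130 and qs = 4·128 - 466 = 46.
Quantity traded falls to 46. At q = 46 the demand price is (514 - 46)/3 = 156 and the supply price is (466 + 46)/4 = 128.
Deadweight loss = ½ · (156 - 128) · (94 - 46) = ½ · 28 · 48 = 672.

672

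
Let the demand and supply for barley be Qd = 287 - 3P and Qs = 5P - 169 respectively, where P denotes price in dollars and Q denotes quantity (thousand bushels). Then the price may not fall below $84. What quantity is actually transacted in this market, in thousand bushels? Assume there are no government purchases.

35

Setting quantity demanded equal to quantity supplied, 287 - 3P = 5P - 169, gives P* = 57 and Q* = 116.
The floor of 84 is above the equilibrium price 57, so it binds.
At P = 84: Qd = 287 - 3·84 = 35 and Qs = 5·84 - 169 = 251.
The quantity actually transacted is the short side, demand: 35.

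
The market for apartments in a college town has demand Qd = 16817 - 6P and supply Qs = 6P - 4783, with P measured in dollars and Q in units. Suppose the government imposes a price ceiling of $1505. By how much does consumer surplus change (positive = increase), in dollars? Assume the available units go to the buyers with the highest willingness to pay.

Without the control the market clears where 16817 - 6P = 6P - 4783, i.e. P* = 1800 and Q* = 6017.
Since 1505 < 1800, the ceiling is binding.
At P = 1505: Qd = 16817 - 6·1505 = 7787 and Qs = 6·1505 - 4783 = 4247.
Consumer surplus without the control is ½ · (16817/6 - 1800) · 6017 = 36204289/12.
With the ceiling, 4247 units are sold at 1505 (assume they go to the highest-value buyers). The demand price at Q = 4247 is 2095, so CS = ½ · [(16817/6 - 1505) + (2095 - 1505)] · 4247 = 48105769/12.
Change in consumer surplus = 48105769/12 - 36204289/12 = 991790.

991790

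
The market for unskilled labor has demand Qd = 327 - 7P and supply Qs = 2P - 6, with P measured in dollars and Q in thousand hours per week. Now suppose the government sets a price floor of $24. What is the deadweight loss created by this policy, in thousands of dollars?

0

In a free market, 327 - 7P = 2P - 6 gives the equilibrium P* = 37, Q* = 68.
Since 24 is below P* = 37, the floor does not bind and the free-market outcome prevails.
Since the control does not bind, no trades are prevented and deadweight loss is zero.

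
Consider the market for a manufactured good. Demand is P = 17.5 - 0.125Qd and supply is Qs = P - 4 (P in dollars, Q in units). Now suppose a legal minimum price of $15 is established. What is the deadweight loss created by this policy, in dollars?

Rearranging demand gives Qd = 140 - 8P. Setting quantity demanded equal to quantity supplied, 140 - 8P = P - 4, gives P* = 16 and Q* = 12.
Since 15 is below P* = 16, the floor does not bind and the free-market outcome prevails.
Since the control does not bind, no trades are prevented and deadweight loss is zero.

0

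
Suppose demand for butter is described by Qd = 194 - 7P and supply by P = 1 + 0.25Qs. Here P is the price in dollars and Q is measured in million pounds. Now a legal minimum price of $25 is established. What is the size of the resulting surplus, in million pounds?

77

Rearranging supply gives Qs = 4P - 4. Setting quantity demanded equal to quantity supplied, 194 - 7P = 4P - 4, gives P* = 18 and Q* = 68.
Because the floor (25) lies above the market-clearing price, it is binding.
At P = 25: Qd = 194 - 7·25 = 19 and Qs = 4·25 - 4 = 96.
Surplus = Qs - Qd = 96 - 19 = 77.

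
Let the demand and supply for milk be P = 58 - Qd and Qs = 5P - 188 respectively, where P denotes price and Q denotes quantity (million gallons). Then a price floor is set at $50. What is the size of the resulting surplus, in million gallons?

54

Rearranging demand gives Qd = 58 - P. Without the control the market clears where 58 - P = 5P - 188, i.e. P* = 41 and Q* = 17.
Because the floor (50) lies above the market-clearing price, it is binding.
At P = 50: Qd = 58 - 50 = 8 and Qs = 5·50 - 188 = 62.
Surplus = Qs - Qd = 62 - 8 = 54.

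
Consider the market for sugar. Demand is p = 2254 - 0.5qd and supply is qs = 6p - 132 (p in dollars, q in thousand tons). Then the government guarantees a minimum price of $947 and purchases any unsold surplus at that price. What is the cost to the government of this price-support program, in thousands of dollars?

2780392

Rearranging demand gives qd = 4508 - 2p. In a free market, 4508 - 2p = 6p - 132 gives the equilibrium p* = 580, q* = 3348.
Since 947 > 580, the floor is binding.
At p = 947: qd = 4508 - 2·947 = 2614 and qs = 6·947 - 132 = 5550.
Surplus = qs - qd = 2936.
Government expenditure = surplus × support price = 2936 × 947 = 2780392.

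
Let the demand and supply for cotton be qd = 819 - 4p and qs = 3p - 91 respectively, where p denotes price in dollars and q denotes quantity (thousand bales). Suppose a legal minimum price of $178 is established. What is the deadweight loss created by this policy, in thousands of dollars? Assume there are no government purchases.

Equilibrium: 819 - 4p = 3p - 91, so 910 = 7p and p* = 130, q* = 299.
Since 178 > 130, the floor is binding.
At p = 178: qd = 819 - 4·178 = 107 and qs = 3·178 - 91 = 443.
Quantity traded falls to 107. At q = 107 the demand price is (819 - 107)/4 = 178 and the supply price is (91 + 107)/3 = 66.
Deadweight loss = ½ · (178 - 66) · (299 - 107) = ½ · 112 · 192 = 10752.

10752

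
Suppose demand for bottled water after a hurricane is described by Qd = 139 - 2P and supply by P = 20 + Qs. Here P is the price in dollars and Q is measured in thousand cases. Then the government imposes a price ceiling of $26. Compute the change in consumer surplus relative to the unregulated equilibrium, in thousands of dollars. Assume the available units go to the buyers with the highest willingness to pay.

-20.25

Rearranging supply gives Qs = P - 20. Equilibrium: 139 - 2P = P - 20, so 159 = 3P and P* = 53, Q* = 33.
Because the ceiling (26) lies below the market-clearing price, it is binding.
At P = 26: Qd = 139 - 2·26 = 87 and Qs = 26 - 20 = 6.
Consumer surplus without the control is ½ · (69.5 - 53) · 33 = 272.25.
With the ceiling, 6 units are sold at 26 (assume they go to the highest-value buyers). The demand price at Q = 6 is 66.5, so CS = ½ · [(69.5 - 26) + (66.5 - 26)] · 6 = 252.
Change in consumer surplus = 252 - 272.25 = -20.25.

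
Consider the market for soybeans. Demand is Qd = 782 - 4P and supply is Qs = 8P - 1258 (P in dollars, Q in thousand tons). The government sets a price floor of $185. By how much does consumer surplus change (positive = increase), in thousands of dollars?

-1080

Equilibrium: 782 - 4P = 8P - 1258, so 2040 = 12P and P* = 170, Q* = 102.
The floor of 185 is above the equilibrium price 170, so it binds.
At P = 185: Qd = 782 - 4·185 = 42 and Qs = 8·185 - 1258 = 222.
Consumer surplus without the control is ½ · (195.5 - 170) · 102 = 1300.5.
With the floor, consumers buy 42 units at 185, so CS = ½ · (195.5 - 185) · 42 = 220.5.
Change in consumer surplus = 220.5 - 1300.5 = -1080.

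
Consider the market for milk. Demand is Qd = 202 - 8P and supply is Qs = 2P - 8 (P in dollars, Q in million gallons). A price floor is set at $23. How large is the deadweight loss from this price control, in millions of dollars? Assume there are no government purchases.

80

Equilibrium: 202 - 8P = 2P - 8, so 210 = 10P and P* = 21, Q* = 34.
Since 23 > 21, the floor is binding.
At P = 23: Qd = 202 - 8·23 = 18 and Qs = 2·23 - 8 = 38.
Quantity traded falls to 18. At Q = 18 the demand price is (202 - 18)/8 = 23 and the supply price is (8 + 18)/2 = 13.
Deadweight loss = ½ · (23 - 13) · (34 - 18) = ½ · 10 · 16 = 80.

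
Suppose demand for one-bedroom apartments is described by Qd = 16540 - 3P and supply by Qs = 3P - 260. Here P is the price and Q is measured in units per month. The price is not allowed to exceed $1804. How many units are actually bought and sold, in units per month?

Setting quantity demanded equal to quantity supplied, 16540 - 3P = 3P - 260, gives P* = 2800 and Q* = 8140.
Since 1804 < 2800, the ceiling is binding.
At P = 1804: Qd = 16540 - 3·1804 = 11128 and Qs = 3·1804 - 260 = 5152.
The quantity actually transacted is the short side, supply: 5152.

5152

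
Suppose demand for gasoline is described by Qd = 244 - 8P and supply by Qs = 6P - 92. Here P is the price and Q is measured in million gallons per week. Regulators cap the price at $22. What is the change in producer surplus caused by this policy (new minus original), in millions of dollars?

-92

Setting quantity demanded equal to quantity supplied, 244 - 8P = 6P - 92, gives P* = 24 and Q* = 52.
The ceiling of 22 is below the equilibrium price 24, so it binds.
At P = 22: Qd = 244 - 8·22 = 68 and Qs = 6·22 - 92 = 40.
Producer surplus without the control is ½ · (24 - 46/3) · 52 = 676/3.
With the ceiling, producers sell 40 units at 22, so PS = ½ · (22 - 46/3) · 40 = 400/3.
Change in producer surplus = 400/3 - 676/3 = -92.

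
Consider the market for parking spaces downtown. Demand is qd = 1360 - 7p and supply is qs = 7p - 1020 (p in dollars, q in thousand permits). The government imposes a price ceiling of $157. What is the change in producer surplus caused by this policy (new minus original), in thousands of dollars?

-1618.5

Equilibrium: 1360 - 7p = 7p - 1020, so 2380 = 14p and p* = 170, q* = 170.
Since 157 < 170, the ceiling is binding.
At p = 157: qd = 1360 - 7·157 = 261 and qs = 7·157 - 1020 = 79.
Producer surplus without the control is ½ · (170 - 1020/7) · 170 = 14450/7.
With the ceiling, producers sell 79 units at 157, so PS = ½ · (157 - 1020/7) · 79 = 6241/14.
Change in producer surplus = 6241/14 - 14450/7 = -1618.5.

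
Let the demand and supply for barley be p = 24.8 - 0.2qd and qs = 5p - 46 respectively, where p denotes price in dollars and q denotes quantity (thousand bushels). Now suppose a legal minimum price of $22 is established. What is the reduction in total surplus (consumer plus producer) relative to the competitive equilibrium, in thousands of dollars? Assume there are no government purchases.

125

Rearranging demand gives qd = 124 - 5p. Equilibrium: 124 - 5p = 5p - 46, so 170 = 10p and p* = 17, q* = 39.
Since 22 > 17, the floor is binding.
At p = 22: qd = 124 - 5·22 = 14 and qs = 5·22 - 46 = 64.
Quantity traded falls to 14. At q = 14 the demand price is (124 - 14)/5 = 22 and the supply price is (46 + 14)/5 = 12.
Deadweight loss = ½ · (22 - 12) · (39 - 14) = ½ · 10 · 25 = 125.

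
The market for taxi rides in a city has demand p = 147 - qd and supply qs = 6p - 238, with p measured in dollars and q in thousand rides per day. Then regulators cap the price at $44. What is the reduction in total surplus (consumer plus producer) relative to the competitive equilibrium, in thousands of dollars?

2541

Rearranging demand gives qd = 147 - p. Without the control the market clears where 147 - p = 6p - 238, i.e. p* = 55 and q* = 92.
The ceiling of 44 is below the equilibrium price 55, so it binds.
At p = 44: qd = 147 - 44 = 103 and qs = 6·44 - 238 = 26.
Quantity traded falls to 26. At q = 26 the demand price is 147 - 26 = 121 and the supply price is (238 + 26)/6 = 44.
Deadweight loss = ½ · (121 - 44) · (92 - 26) = ½ · 77 · 66 = 2541.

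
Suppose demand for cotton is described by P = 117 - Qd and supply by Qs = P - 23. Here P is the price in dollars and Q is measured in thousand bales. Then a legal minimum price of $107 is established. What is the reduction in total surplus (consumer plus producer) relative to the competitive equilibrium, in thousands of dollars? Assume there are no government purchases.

1369

Rearranging demand gives Qd = 117 - P. Equilibrium: 117 - P = P - 23, so 140 = 2P and P* = 70, Q* = 47.
Since 107 > 70, the floor is binding.
At P = 107: Qd = 117 - 107 = 10 and Qs = 107 - 23 = 84.
Quantity traded falls to 10. At Q = 10 the demand price is 117 - 10 = 107 and the supply price is 23 + 10 = 33.
Deadweight loss = ½ · (107 - 33) · (47 - 10) = ½ · 74 · 37 = 1369.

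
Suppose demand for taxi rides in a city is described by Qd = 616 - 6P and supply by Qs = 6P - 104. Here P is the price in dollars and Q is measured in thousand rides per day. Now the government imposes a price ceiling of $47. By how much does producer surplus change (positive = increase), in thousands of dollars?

-2821

Equilibrium: 616 - 6P = 6P - 104, so 720 = 12P and P* = 60, Q* = 256.
The ceiling of 47 is below the equilibrium price 60, so it binds.
At P = 47: Qd = 616 - 6·47 = 334 and Qs = 6·47 - 104 = 178.
Producer surplus without the control is ½ · (60 - 52/3) · 256 = 16384/3.
With the ceiling, producers sell 178 units at 47, so PS = ½ · (47 - 52/3) · 178 = 7921/3.
Change in producer surplus = 7921/3 - 16384/3 = -2821.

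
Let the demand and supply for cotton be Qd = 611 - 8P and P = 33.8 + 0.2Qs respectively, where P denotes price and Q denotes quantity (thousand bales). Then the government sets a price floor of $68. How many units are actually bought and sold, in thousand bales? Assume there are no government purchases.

67

Rearranging supply gives Qs = 5P - 169. Equilibrium: 611 - 8P = 5P - 169, so 780 = 13P and P* = 60, Q* = 131.
The floor of 68 is above the equilibrium price 60, so it binds.
At P = 68: Qd = 611 - 8·68 = 67 and Qs = 5·68 - 169 = 171.
The quantity actually transacted is the short side, demand: 67.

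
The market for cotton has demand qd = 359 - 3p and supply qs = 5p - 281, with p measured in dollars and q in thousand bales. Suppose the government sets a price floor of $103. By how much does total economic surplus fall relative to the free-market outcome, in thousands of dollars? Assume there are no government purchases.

1269.6

Without the control the market clears where 359 - 3p = 5p - 281, i.e. p* = 80 and q* = 119.
Because the floor (103) lies above the market-clearing price, it is binding.
At p = 103: qd = 359 - 3·103 = 50 and qs = 5·103 - 281 = 234.
Quantity traded falls to 50. At q = 50 the demand price is (359 - 50)/3 = 103 and the supply price is (281 + 50)/5 = 66.2.
Deadweight loss = ½ · (103 - 66.2) · (119 - 50) = ½ · 36.8 · 69 = 1269.6.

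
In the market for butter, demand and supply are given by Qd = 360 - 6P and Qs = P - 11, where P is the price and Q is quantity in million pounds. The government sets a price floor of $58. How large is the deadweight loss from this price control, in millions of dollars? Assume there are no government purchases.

Setting quantity demanded equal to quantity supplied, 360 - 6P = P - 11, gives P* = 53 and Q* = 42.
Since 58 > 53, the floor is binding.
At P = 58: Qd = 360 - 6·58 = 12 and Qs = 58 - 11 = 47.
Quantity traded falls to 12. At Q = 12 the demand price is (360 - 12)/6 = 58 and the supply price is 11 + 12 = 23.
Deadweight loss = ½ · (58 - 23) · (42 - 12) = ½ · 35 · 30 = 525.

525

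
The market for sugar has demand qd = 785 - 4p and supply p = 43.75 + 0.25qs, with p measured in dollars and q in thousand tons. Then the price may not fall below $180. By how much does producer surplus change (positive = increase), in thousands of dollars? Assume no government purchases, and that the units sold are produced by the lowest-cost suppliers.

Rearranging supply gives qs = 4p - 175. Without the control the market clears where 785 - 4p = 4p - 175, i.e. p* = 120 and q* = 305.
The floor of 180 is above the equilibrium price 120, so it binds.
At p = 180: qd = 785 - 4·180 = 65 and qs = 4·180 - 175 = 545.
Producer surplus without the control is ½ · (120 - 43.75) · 305 = 11628.125.
With the floor, 65 units are sold at 180. The supply price at q = 65 is 60, so PS = ½ · [(180 - 43.75) + (180 - 60)] · 65 = 8328.125.
Change in producer surplus = 8328.125 - 11628.125 = -3300.

-3300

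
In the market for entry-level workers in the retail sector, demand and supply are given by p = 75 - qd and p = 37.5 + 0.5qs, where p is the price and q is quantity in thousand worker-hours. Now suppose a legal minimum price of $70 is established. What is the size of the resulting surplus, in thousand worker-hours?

60

Rearranging demand gives qd = 75 - p; rearranging supply gives qs = 2p - 75. In a free market, 75 - p = 2p - 75 gives the equilibrium p* = 50, q* = 25.
Since 70 > 50, the floor is binding.
At p = 70: qd = 75 - 70 = 5 and qs = 2·70 - 75 = 65.
Surplus = qs - qd = 65 - 5 = 60.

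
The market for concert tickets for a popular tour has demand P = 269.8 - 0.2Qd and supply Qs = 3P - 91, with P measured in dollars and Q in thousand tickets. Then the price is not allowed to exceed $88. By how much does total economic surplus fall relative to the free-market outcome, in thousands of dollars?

20313.6

Rearranging demand gives Qd = 1349 - 5P. Equilibrium: 1349 - 5P = 3P - 91, so 1440 = 8P and P* = 180, Q* = 449.
Because the ceiling (88) lies below the market-clearing price, it is binding.
At P = 88: Qd = 1349 - 5·88 = 909 and Qs = 3·88 - 91 = 173.
Quantity traded falls to 173. At Q = 173 the demand price is (1349 - 173)/5 = 235.2 and the supply price is (91 + 173)/3 = 88.
Deadweight loss = ½ · (235.2 - 88) · (449 - 173) = ½ · 147.2 · 276 = 20313.6.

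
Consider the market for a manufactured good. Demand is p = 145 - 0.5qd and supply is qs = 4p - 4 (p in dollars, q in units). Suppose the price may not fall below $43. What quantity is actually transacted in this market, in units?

192

Rearranging demand gives qd = 290 - 2p. In a free market, 290 - 2p = 4p - 4 gives the equilibrium p* = 49, q* = 192.
Since 43 is below p* = 49, the floor does not bind and the free-market outcome prevails.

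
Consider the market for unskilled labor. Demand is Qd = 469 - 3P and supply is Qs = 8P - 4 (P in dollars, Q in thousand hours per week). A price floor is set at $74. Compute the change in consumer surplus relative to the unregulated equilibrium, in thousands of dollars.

In a free market, 469 - 3P = 8P - 4 gives the equilibrium P* = 43, Q* = 340.
The floor of 74 is above the equilibrium price 43, so it binds.
At P = 74: Qd = 469 - 3·74 = 247 and Qs = 8·74 - 4 = 588.
Consumer surplus without the control is ½ · (469/3 - 43) · 340 = 57800/3.
With the floor, consumers buy 247 units at 74, so CS = ½ · (469/3 - 74) · 247 = 61009/6.
Change in consumer surplus = 61009/6 - 57800/3 = -9098.5.

-9098.5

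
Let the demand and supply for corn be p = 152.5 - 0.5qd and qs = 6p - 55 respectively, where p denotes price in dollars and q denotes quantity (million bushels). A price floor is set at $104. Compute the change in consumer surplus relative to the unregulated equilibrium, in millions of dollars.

-9204

Rearranging demand gives qd = 305 - 2p. Setting quantity demanded equal to quantity supplied, 305 - 2p = 6p - 55, gives p* = 45 and q* = 215.
Since 104 > 45, the floor is binding.
At p = 104: qd = 305 - 2·104 = 97 and qs = 6·104 - 55 = 569.
Consumer surplus without the control is ½ · (152.5 - 45) · 215 = 11556.25.
With the floor, consumers buy 97 units at 104, so CS = ½ · (152.5 - 104) · 97 = 2352.25.
Change in consumer surplus = 2352.25 - 11556.25 = -9204.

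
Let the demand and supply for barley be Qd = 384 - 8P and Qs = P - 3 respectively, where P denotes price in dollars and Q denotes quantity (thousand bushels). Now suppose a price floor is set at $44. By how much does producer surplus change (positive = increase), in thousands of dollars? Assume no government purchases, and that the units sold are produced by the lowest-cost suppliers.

0

Setting quantity demanded equal to quantity supplied, 384 - 8P = P - 3, gives P* = 43 and Q* = 40.
Since 44 > 43, the floor is binding.
At P = 44: Qd = 384 - 8·44 = 32 and Qs = 44 - 3 = 41.
Producer surplus without the control is ½ · (43 - 3) · 40 = 800.
With the floor, 32 units are sold at 44. The supply price at Q = 32 is 35, so PS = ½ · [(44 - 3) + (44 - 35)] · 32 = 800.
Change in producer surplus = 800 - 800 = 0.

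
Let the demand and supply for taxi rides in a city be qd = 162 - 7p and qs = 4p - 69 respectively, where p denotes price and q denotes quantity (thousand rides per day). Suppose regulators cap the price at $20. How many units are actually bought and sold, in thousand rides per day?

Equilibrium: 162 - 7p = 4p - 69, so 231 = 11p and p* = 21, q* = 15.
The ceiling of 20 is below the equilibrium price 21, so it binds.
At p = 20: qd = 162 - 7·20 = 22 and qs = 4·20 - 69 = 11.
The quantity actually transacted is the short side, supply: 11.

11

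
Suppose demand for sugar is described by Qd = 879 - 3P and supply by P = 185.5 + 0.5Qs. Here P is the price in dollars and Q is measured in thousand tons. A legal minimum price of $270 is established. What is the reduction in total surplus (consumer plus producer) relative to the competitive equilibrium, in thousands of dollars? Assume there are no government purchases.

1500

Rearranging supply gives Qs = 2P - 371. Without the control the market clears where 879 - 3P = 2P - 371, i.e. P* = 250 and Q* = 129.
The floor of 270 is above the equilibrium price 250, so it binds.
At P = 270: Qd = 879 - 3·270 = 69 and Qs = 2·270 - 371 = 169.
Quantity traded falls to 69. At Q = 69 the demand price is (879 - 69)/3 = 270 and the supply price is (371 + 69)/2 = 220.
Deadweight loss = ½ · (270 - 220) · (129 - 69) = ½ · 50 · 60 = 1500.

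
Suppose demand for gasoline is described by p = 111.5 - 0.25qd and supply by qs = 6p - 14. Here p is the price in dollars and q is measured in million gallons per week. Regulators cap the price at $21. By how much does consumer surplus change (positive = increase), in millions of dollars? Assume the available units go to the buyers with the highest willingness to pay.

-12.5

Rearranging demand gives qd = 446 - 4p. Without the control the market clears where 446 - 4p = 6p - 14, i.e. p* = 46 and q* = 262.
Because the ceiling (21) lies below the market-clearing price, it is binding.
At p = 21: qd = 446 - 4·21 = 362 and qs = 6·21 - 14 = 112.
Consumer surplus without the control is ½ · (111.5 - 46) · 262 = 8580.5.
With the ceiling, 112 units are sold at 21 (assume they go to the highest-value buyers). The demand price at q = 112 is 83.5, so CS = ½ · [(111.5 - 21) + (83.5 - 21)] · 112 = 8568.
Change in consumer surplus = 8568 - 8580.5 = -12.5.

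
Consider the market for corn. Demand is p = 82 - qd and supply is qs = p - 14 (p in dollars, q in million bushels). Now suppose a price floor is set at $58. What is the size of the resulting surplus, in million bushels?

20

Rearranging demand gives qd = 82 - p. Setting quantity demanded equal to quantity supplied, 82 - p = p - 14, gives p* = 48 and q* = 34.
Because the floor (58) lies above the market-clearing price, it is binding.
At p = 58: qd = 82 - 58 = 24 and qs = 58 - 14 = 44.
Surplus = qs - qd = 44 - 24 = 20.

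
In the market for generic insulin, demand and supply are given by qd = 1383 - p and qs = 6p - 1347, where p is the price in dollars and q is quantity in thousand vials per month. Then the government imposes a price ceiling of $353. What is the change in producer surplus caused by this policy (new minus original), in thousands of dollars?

In a free market, 1383 - p = 6p - 1347 gives the equilibrium p* = 390, q* = 993.
Since 353 < 390, the ceiling is binding.
At p = 353: qd = 1383 - 353 = 1030 and qs = 6·353 - 1347 = 771.
Producer surplus without the control is ½ · (390 - 224.5) · 993 = 82170.75.
With the ceiling, producers sell 771 units at 353, so PS = ½ · (353 - 224.5) · 771 = 49536.75.
Change in producer surplus = 49536.75 - 82170.75 = -32634.

-32634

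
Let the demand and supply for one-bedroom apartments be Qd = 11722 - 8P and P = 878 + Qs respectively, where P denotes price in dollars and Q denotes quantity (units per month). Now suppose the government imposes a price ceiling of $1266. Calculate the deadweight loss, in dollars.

10100.25

Rearranging supply gives Qs = P - 878. In a free market, 11722 - 8P = P - 878 gives the equilibrium P* = 1400, Q* = 522.
Because the ceiling (1266) lies below the market-clearing price, it is binding.
At P = 1266: Qd = 11722 - 8·1266 = 1594 and Qs = 1266 - 878 = 388.
Quantity traded falls to 388. At Q = 388 the demand price is (11722 - 388)/8 = 1416.75 and the supply price is 878 + 388 = 1266.
Deadweight loss = ½ · (1416.75 - 1266) · (522 - 388) = ½ · 150.75 · 134 = 10100.25.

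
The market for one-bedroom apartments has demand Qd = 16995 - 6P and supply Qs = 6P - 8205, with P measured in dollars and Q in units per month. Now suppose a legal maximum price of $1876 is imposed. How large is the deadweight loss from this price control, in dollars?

Equilibrium: 16995 - 6P = 6P - 8205, so 25200 = 12P and P* = 2100, Q* = 4395.
Because the ceiling (1876) lies below the market-clearing price, it is binding.
At P = 1876: Qd = 16995 - 6·1876 = 5739 and Qs = 6·1876 - 8205 = 3051.
Quantity traded falls to 3051. At Q = 3051 the demand price is (16995 - 3051)/6 = 2324 and the supply price is (8205 + 3051)/6 = 1876.
Deadweight loss = ½ · (2324 - 1876) · (4395 - 3051) = ½ · 448 · 1344 = 301056.

301056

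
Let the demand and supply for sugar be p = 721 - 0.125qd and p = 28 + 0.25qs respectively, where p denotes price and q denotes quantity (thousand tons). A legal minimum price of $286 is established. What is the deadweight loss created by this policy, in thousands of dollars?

Rearranging demand gives qd = 5768 - 8p; rearranging supply gives qs = 4p - 112. In a free market, 5768 - 8p = 4p - 112 gives the equilibrium p* = 490, q* = 1848.
The floor of 286 is below the equilibrium price 490, so it is not binding; the market clears at p* = 490, q* = 1848.
Since the control does not bind, no trades are prevented and deadweight loss is zero.

0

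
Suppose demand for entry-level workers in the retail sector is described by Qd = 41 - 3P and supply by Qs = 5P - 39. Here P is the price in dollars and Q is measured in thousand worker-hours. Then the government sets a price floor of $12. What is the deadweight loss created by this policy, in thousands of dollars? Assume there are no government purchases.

9.6

Equilibrium: 41 - 3P = 5P - 39, so 80 = 8P and P* = 10, Q* = 11.
Since 12 > 10, the floor is binding.
At P = 12: Qd = 41 - 3·12 = 5 and Qs = 5·12 - 39 = 21.
Quantity traded falls to 5. At Q = 5 the demand price is (41 - 5)/3 = 12 and the supply price is (39 + 5)/5 = 8.8.
Deadweight loss = ½ · (12 - 8.8) · (11 - 5) = ½ · 3.2 · 6 = 9.6.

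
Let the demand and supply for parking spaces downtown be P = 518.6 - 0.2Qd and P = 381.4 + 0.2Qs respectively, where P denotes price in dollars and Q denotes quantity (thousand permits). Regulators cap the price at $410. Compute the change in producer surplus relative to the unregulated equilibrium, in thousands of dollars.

-9720

Rearranging demand gives Qd = 2593 - 5P; rearranging supply gives Qs = 5P - 1907. Without the control the market clears where 2593 - 5P = 5P - 1907, i.e. P* = 450 and Q* = 343.
Because the ceiling (410) lies below the market-clearing price, it is binding.
At P = 410: Qd = 2593 - 5·410 = 543 and Qs = 5·410 - 1907 = 143.
Producer surplus without the control is ½ · (450 - 381.4) · 343 = 11764.9.
With the ceiling, producers sell 143 units at 410, so PS = ½ · (410 - 381.4) · 143 = 2044.9.
Change in producer surplus = 2044.9 - 11764.9 = -9720.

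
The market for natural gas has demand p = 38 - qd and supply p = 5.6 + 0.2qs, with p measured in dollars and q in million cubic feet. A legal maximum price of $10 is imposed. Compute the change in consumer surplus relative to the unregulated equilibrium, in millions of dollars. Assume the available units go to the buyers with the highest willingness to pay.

Rearranging demand gives qd = 38 - p; rearranging supply gives qs = 5p - 28. Without the control the market clears where 38 - p = 5p - 28, i.e. p* = 11 and q* = 27.
The ceiling of 10 is below the equilibrium price 11, so it binds.
At p = 10: qd = 38 - 10 = 28 and qs = 5·10 - 28 = 22.
Consumer surplus without the control is ½ · (38 - 11) · 27 = 364.5.
With the ceiling, 22 units are sold at 10 (assume they go to the highest-value buyers). The demand price at q = 22 is 16, so CS = ½ · [(38 - 10) + (16 - 10)] · 22 = 374.
Change in consumer surplus = 374 - 364.5 = 9.5.

9.5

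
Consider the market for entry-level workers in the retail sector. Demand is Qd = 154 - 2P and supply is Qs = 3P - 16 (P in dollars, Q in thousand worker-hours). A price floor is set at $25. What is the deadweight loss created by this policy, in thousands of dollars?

Without the control the market clears where 154 - 2P = 3P - 16, i.e. P* = 34 and Q* = 86.
Since 25 is below P* = 34, the floor does not bind and the free-market outcome prevails.
Since the control does not bind, no trades are prevented and deadweight loss is zero.

0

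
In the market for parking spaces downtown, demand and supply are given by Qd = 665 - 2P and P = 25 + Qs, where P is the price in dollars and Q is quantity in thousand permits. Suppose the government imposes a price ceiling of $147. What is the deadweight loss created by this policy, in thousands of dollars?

Rearranging supply gives Qs = P - 25. Setting quantity demanded equal to quantity supplied, 665 - 2P = P - 25, gives P* = 230 and Q* = 205.
Since 147 < 230, the ceiling is binding.
At P = 147: Qd = 665 - 2·147 = 371 and Qs = 147 - 25 = 122.
Quantity traded falls to 122. At Q = 122 the demand price is (665 - 122)/2 = 271.5 and the supply price is 25 + 122 = 147.
Deadweight loss = ½ · (271.5 - 147) · (205 - 122) = ½ · 124.5 · 83 = 5166.75.

5166.75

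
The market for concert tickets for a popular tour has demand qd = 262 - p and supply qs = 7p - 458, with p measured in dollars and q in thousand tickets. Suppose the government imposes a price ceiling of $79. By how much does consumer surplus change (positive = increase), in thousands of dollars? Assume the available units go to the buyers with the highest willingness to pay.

Without the control the market clears where 262 - p = 7p - 458, i.e. p* = 90 and q* = 172.
Because the ceiling (79) lies below the market-clearing price, it is binding.
At p = 79: qd = 262 - 79 = 183 and qs = 7·79 - 458 = 95.
Consumer surplus without the control is ½ · (262 - 90) · 172 = 14792.
With the ceiling, 95 units are sold at 79 (assume they go to the highest-value buyers). The demand price at q = 95 is 167, so CS = ½ · [(262 - 79) + (167 - 79)] · 95 = 12872.5.
Change in consumer surplus = 12872.5 - 14792 = -1919.5.

-1919.5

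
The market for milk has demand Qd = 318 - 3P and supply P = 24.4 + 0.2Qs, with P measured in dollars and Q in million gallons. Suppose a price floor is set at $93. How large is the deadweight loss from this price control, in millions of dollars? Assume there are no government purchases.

Rearranging supply gives Qs = 5P - 122. Setting quantity demanded equal to quantity supplied, 318 - 3P = 5P - 122, gives P* = 55 and Q* = 153.
Because the floor (93) lies above the market-clearing price, it is binding.
At P = 93: Qd = 318 - 3·93 = 39 and Qs = 5·93 - 122 = 343.
Quantity traded falls to 39. At Q = 39 the demand price is (318 - 39)/3 = 93 and the supply price is (122 + 39)/5 = 32.2.
Deadweight loss = ½ · (93 - 32.2) · (153 - 39) = ½ · 60.8 · 114 = 3465.6.

3465.6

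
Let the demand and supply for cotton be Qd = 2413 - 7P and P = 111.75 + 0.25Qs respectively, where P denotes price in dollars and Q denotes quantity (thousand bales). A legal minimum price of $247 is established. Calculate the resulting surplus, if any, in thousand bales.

0

Rearranging supply gives Qs = 4P - 447. Setting quantity demanded equal to quantity supplied, 2413 - 7P = 4P - 447, gives P* = 260 and Q* = 593.
Since 247 is below P* = 260, the floor does not bind and the free-market outcome prevails.
Since the control does not bind, there is no surplus.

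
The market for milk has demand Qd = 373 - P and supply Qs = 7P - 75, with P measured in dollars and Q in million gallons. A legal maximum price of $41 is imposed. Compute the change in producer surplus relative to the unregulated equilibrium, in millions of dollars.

Setting quantity demanded equal to quantity supplied, 373 - P = 7P - 75, gives P* = 56 and Q* = 317.
Since 41 < 56, the ceiling is binding.
At P = 41: Qd = 373 - 41 = 332 and Qs = 7·41 - 75 = 212.
Producer surplus without the control is ½ · (56 - 75/7) · 317 = 100489/14.
With the ceiling, producers sell 212 units at 41, so PS = ½ · (41 - 75/7) · 212 = 22472/7.
Change in producer surplus = 22472/7 - 100489/14 = -3967.5.

-3967.5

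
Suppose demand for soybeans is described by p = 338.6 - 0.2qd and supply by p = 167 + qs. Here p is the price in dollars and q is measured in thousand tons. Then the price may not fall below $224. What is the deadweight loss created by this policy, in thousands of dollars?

Rearranging demand gives qd = 1693 - 5p; rearranging supply gives qs = p - 167. Setting quantity demanded equal to quantity supplied, 1693 - 5p = p - 167, gives p* = 310 and q* = 143.
Since 224 is below p* = 310, the floor does not bind and the free-market outcome prevails.
Since the control does not bind, no trades are prevented and deadweight loss is zero.

0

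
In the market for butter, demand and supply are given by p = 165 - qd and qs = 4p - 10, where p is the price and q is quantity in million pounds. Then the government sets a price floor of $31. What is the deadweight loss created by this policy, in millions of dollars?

Rearranging demand gives qd = 165 - p. In a free market, 165 - p = 4p - 10 gives the equilibrium p* = 35, q* = 130.
The floor of 31 is below the equilibrium price 35, so it is not binding; the market clears at p* = 35, q* = 130.
Since the control does not bind, no trades are prevented and deadweight loss is zero.

0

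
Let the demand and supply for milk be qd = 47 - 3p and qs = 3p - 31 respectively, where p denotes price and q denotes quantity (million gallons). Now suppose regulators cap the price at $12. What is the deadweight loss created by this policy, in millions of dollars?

3

Without the control the market clears where 47 - 3p = 3p - 31, i.e. p* = 13 and q* = 8.
Since 12 < 13, the ceiling is binding.
At p = 12: qd = 47 - 3·12 = 11 and qs = 3·12 - 31 = 5.
Quantity traded falls to 5. At q = 5 the demand price is (47 - 5)/3 = 14 and the supply price is (31 + 5)/3 = 12.
Deadweight loss = ½ · (14 - 12) · (8 - 5) = ½ · 2 · 3 = 3.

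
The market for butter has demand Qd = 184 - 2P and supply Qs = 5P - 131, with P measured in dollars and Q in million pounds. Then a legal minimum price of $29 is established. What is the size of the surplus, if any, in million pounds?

0

In a free market, 184 - 2P = 5P - 131 gives the equilibrium P* = 45, Q* = 94.
Since 29 is below P* = 45, the floor does not bind and the free-market outcome prevails.
Since the control does not bind, there is no surplus.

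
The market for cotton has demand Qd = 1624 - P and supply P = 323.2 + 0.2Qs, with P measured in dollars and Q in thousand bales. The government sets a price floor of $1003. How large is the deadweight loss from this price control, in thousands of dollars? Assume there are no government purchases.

128621.4

Rearranging supply gives Qs = 5P - 1616. Without the control the market clears where 1624 - P = 5P - 1616, i.e. P* = 540 and Q* = 1084.
The floor of 1003 is above the equilibrium price 540, so it binds.
At P = 1003: Qd = 1624 - 1003 = 621 and Qs = 5·1003 - 1616 = 3399.
Quantity traded falls to 621. At Q = 621 the demand price is 1624 - 621 = 1003 and the supply price is (1616 + 621)/5 = 447.4.
Deadweight loss = ½ · (1003 - 447.4) · (1084 - 621) = ½ · 555.6 · 463 = 128621.4.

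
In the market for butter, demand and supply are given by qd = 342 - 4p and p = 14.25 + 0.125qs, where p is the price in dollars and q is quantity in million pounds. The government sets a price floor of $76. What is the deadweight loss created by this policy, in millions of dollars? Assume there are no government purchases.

Rearranging supply gives qs = 8p - 114. In a free market, 342 - 4p = 8p - 114 gives the equilibrium p* = 38, q* = 190.
Because the floor (76) lies above the market-clearing price, it is binding.
At p = 76: qd = 342 - 4·76 = 38 and qs = 8·76 - 114 = 494.
Quantity traded falls to 38. At q = 38 the demand price is (342 - 38)/4 = 76 and the supply price is (114 + 38)/8 = 19.
Deadweight loss = ½ · (76 - 19) · (190 - 38) = ½ · 57 · 152 = 4332.

4332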